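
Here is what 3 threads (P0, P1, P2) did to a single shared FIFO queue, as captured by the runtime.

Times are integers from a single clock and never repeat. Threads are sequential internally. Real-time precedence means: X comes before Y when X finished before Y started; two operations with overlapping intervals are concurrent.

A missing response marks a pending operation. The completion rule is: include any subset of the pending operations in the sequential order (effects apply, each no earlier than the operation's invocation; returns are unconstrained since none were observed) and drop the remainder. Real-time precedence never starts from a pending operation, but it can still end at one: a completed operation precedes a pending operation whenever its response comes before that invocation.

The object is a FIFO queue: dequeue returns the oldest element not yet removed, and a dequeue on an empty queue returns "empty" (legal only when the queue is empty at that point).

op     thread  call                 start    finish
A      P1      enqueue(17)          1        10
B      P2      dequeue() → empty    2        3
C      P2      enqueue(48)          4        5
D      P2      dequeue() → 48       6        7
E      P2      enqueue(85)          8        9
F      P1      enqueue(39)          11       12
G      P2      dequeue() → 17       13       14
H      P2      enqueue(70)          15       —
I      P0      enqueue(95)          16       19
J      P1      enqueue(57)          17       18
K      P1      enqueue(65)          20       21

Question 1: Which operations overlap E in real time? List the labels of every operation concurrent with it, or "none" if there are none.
A

overlap test against E [8,9]: concurrent iff the interval meets 8..9
A [1,10]: concurrent
B [2,3]: before
C [4,5]: before
D [6,7]: before
F [11,12]: after
G [13,14]: after
H [15,…): after
I [16,19]: after
J [17,18]: after
K [20,21]: after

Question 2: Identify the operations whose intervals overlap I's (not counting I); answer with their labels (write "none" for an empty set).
H, J

I spans [16,19]: anything still running between times 16 and 19 counts as concurrent
A [1,10]: before
B [2,3]: before
C [4,5]: before
D [6,7]: before
E [8,9]: before
F [11,12]: before
G [13,14]: before
H [15,…): concurrent
J [17,18]: concurrent
K [20,21]: after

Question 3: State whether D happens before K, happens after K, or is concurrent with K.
before

D spans [6,7], K spans [20,21]
resp(D)=7 < inv(K)=20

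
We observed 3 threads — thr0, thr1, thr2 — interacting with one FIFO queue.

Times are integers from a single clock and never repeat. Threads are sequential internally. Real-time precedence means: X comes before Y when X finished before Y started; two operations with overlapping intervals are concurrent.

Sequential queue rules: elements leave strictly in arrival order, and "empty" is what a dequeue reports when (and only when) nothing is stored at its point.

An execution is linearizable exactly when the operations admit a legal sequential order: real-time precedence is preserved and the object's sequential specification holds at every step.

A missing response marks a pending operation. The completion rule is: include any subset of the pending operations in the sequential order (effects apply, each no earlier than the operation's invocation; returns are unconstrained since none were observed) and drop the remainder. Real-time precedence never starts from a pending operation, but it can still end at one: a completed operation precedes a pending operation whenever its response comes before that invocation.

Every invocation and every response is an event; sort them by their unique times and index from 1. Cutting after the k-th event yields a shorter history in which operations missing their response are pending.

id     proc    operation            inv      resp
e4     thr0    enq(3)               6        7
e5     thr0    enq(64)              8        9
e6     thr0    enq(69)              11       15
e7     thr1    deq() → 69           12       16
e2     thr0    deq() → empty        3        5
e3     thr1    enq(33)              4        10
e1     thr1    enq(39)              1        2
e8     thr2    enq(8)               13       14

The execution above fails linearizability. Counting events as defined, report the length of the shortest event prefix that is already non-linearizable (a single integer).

5

a valid linearization of events 1..4 exists, for instance e1:
after step 1 (e1 enq(39)): queue <39>
with event 5 included (e2 responding at time 5), all real-time-consistent orders fail
including or dropping the 1 pending operation (e3) in any combination fails
one such order, e1, e2 (pending dropped), breaks at step 2 where e2 deq() → empty is illegal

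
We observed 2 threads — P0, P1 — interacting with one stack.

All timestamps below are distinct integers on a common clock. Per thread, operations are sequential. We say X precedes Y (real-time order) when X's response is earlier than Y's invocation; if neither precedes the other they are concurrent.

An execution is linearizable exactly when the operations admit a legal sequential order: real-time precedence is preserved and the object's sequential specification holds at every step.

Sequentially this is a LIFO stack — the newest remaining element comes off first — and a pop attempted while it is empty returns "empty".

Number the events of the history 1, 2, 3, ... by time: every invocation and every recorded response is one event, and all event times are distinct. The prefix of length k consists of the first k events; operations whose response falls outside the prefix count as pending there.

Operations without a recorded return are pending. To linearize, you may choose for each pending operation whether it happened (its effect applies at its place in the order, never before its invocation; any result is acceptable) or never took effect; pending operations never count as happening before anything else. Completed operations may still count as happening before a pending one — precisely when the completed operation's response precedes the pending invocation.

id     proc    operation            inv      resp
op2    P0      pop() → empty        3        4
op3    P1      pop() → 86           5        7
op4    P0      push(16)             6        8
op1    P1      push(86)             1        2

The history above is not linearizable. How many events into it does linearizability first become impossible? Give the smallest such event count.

one valid order for events 1..3 is op1:
after step 1 (op1 push(86)): stack <86>
at event 4 (op2's time-4 response) nothing linearizes any more
for example op1, op2 fails at step 2: op2 pop() → empty is not legal there

4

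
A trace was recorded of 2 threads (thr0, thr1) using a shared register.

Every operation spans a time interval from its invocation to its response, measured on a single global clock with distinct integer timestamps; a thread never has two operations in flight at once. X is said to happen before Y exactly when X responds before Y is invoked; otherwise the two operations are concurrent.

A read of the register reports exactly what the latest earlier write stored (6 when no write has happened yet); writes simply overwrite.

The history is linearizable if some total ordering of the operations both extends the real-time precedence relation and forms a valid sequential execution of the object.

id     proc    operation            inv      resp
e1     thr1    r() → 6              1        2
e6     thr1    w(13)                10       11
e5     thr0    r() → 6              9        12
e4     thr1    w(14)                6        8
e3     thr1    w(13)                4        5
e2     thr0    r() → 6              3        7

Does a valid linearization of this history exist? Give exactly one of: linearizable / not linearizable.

not linearizable

cut after 11 events: linearizable; cut after 12 events (e5 responds, time 12): not linearizable
the 6 completed operations admit 6 real-time orders; each fails the register replay
e.g. e1, e2, e3, e4, e5, e6: illegal at step 5, since e5 r() → 6 cannot apply there
e.g. e1, e2, e3, e4, e6, e5: illegal at step 6, since e5 r() → 6 cannot apply there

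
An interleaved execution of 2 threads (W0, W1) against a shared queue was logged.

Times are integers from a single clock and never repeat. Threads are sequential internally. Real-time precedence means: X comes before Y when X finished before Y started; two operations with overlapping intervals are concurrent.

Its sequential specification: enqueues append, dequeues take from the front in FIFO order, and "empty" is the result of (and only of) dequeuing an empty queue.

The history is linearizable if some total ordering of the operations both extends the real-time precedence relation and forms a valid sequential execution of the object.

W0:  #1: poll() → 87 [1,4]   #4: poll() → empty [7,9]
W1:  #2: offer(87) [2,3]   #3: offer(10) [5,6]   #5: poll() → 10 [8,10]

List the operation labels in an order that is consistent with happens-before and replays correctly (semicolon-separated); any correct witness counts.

step 1: #2 offer(87) — queue <87>
step 2: #1 poll() → 87 — queue <>
step 3: #3 offer(10) — queue <10>
step 4: #5 poll() → 10 — queue <>
step 5: #4 poll() → empty — queue <>

#2; #1; #3; #5; #4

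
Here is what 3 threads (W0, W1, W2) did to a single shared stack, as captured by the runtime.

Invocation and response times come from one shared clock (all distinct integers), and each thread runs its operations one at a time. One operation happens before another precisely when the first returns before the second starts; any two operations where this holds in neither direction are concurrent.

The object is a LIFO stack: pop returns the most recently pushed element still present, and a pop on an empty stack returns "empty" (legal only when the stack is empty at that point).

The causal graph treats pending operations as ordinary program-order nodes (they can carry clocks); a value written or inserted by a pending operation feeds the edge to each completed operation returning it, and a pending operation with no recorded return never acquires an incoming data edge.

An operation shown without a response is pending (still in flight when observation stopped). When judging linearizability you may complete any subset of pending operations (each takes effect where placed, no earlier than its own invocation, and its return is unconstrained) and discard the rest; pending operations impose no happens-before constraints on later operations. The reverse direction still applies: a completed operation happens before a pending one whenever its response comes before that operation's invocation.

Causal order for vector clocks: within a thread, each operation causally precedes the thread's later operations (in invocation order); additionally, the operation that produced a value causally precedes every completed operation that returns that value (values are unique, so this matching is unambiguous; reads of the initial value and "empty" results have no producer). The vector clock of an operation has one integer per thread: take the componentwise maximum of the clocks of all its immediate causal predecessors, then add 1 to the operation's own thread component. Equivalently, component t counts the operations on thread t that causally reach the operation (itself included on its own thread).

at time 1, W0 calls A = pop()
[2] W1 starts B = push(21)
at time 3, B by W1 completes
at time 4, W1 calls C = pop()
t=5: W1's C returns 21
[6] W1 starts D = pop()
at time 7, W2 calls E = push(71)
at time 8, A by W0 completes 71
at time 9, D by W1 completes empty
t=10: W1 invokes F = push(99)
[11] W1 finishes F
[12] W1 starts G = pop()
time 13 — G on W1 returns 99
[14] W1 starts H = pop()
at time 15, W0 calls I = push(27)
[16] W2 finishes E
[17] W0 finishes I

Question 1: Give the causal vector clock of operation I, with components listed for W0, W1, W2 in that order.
invoked at 7, E has no predecessors; its own W2 bump gives (0, 0, 1)
invoked at 2, B has no predecessors; its own W1 bump gives (0, 1, 0)
invoked at 4, C merges VC(B)=(0, 1, 0) and bumps W1's slot → (0, 2, 0)
invoked at 1, A merges VC(E)=(0, 0, 1) and bumps W0's slot → (1, 0, 1)
invoked at 6, D merges VC(C)=(0, 2, 0) and bumps W1's slot → (0, 3, 0)
invoked at 15, I merges VC(A)=(1, 0, 1) and bumps W0's slot → (2, 0, 1)
invoked at 10, F merges VC(D)=(0, 3, 0) and bumps W1's slot → (0, 4, 0)
invoked at 12, G merges VC(F)=(0, 4, 0) and bumps W1's slot → (0, 5, 0)
invoked at 14, H merges VC(G)=(0, 5, 0) and bumps W1's slot → (0, 6, 0)
target: VC(I) = (2, 0, 1)

(2, 0, 1)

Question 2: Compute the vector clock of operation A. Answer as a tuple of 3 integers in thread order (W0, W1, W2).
VC(E, invoked at 7): no causal predecessors; +1 on W2 → (0, 0, 1)
VC(B, invoked at 2): no causal predecessors; +1 on W1 → (0, 1, 0)
C, invoked 4, takes VC(B)=(0, 1, 0) under max, adds 1 for W1 → (0, 2, 0)
A, invoked 1, takes VC(E)=(0, 0, 1) under max, adds 1 for W0 → (1, 0, 1)
D, invoked 6, takes VC(C)=(0, 2, 0) under max, adds 1 for W1 → (0, 3, 0)
I, invoked 15, takes VC(A)=(1, 0, 1) under max, adds 1 for W0 → (2, 0, 1)
F, invoked 10, takes VC(D)=(0, 3, 0) under max, adds 1 for W1 → (0, 4, 0)
G, invoked 12, takes VC(F)=(0, 4, 0) under max, adds 1 for W1 → (0, 5, 0)
H, invoked 14, takes VC(G)=(0, 5, 0) under max, adds 1 for W1 → (0, 6, 0)
target: VC(A) = (1, 0, 1)

(1, 0, 1)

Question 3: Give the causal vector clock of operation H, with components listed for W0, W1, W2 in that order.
no predecessors for E (invoked 7): W2 increments from zero → (0, 0, 1)
no predecessors for B (invoked 2): W1 increments from zero → (0, 1, 0)
from VC(B)=(0, 1, 0), C (invoked 4) maxes components and bumps W1 → (0, 2, 0)
from VC(E)=(0, 0, 1), A (invoked 1) maxes components and bumps W0 → (1, 0, 1)
from VC(C)=(0, 2, 0), D (invoked 6) maxes components and bumps W1 → (0, 3, 0)
from VC(A)=(1, 0, 1), I (invoked 15) maxes components and bumps W0 → (2, 0, 1)
from VC(D)=(0, 3, 0), F (invoked 10) maxes components and bumps W1 → (0, 4, 0)
from VC(F)=(0, 4, 0), G (invoked 12) maxes components and bumps W1 → (0, 5, 0)
from VC(G)=(0, 5, 0), H (invoked 14) maxes components and bumps W1 → (0, 6, 0)
target: VC(H) = (0, 6, 0)

(0, 6, 0)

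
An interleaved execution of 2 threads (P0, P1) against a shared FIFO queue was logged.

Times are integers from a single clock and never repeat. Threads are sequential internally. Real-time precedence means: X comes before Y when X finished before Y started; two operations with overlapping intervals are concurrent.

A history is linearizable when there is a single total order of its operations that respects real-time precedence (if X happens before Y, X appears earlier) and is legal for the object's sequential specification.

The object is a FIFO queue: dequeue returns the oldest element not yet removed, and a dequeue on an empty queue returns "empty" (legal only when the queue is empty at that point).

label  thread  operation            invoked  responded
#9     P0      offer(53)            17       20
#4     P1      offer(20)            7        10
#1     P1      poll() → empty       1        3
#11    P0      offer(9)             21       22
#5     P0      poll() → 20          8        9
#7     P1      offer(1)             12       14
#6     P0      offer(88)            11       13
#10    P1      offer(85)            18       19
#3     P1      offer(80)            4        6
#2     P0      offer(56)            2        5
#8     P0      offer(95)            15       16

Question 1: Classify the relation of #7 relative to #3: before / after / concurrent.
after

#7 spans [12,14], #3 spans [4,6]
resp(#3)=6 < inv(#7)=12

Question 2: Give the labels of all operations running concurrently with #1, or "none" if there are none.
#2

#1 spans [1,3]: anything still running between times 1 and 3 counts as concurrent
#2 [2,5]: concurrent
#3 [4,6]: after
#4 [7,10]: after
#5 [8,9]: after
#6 [11,13]: after
#7 [12,14]: after
#8 [15,16]: after
#9 [17,20]: after
#10 [18,19]: after
#11 [21,22]: after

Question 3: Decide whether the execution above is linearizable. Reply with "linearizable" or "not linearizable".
not linearizable

cut after 8 events: linearizable; cut after 9 events (#5 responds, time 9): not linearizable
checked exhaustively: 3 real-time-consistent orders of 4 completed operations, zero legal FIFO queue replays
no escape via the 1 pending operation (#4): every completion choice fails
take #1, #2, #3, #5 (pending dropped): step 4 already fails, because #5 poll() → 20 cannot occur there
take #1, #3, #2, #5 (pending dropped): step 4 already fails, because #5 poll() → 20 cannot occur there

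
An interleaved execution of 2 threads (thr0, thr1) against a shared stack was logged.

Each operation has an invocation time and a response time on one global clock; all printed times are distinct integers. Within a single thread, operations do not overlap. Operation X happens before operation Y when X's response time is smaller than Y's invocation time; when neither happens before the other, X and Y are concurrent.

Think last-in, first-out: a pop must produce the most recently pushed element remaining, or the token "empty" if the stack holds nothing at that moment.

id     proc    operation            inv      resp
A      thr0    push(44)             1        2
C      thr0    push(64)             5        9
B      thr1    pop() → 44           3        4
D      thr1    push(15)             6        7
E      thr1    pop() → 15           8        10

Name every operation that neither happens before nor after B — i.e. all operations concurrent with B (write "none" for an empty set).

concurrent with B ([3,4]): every op whose interval crosses 3..4
A [1,2]: before
C [5,9]: after
D [6,7]: after
E [8,10]: after

none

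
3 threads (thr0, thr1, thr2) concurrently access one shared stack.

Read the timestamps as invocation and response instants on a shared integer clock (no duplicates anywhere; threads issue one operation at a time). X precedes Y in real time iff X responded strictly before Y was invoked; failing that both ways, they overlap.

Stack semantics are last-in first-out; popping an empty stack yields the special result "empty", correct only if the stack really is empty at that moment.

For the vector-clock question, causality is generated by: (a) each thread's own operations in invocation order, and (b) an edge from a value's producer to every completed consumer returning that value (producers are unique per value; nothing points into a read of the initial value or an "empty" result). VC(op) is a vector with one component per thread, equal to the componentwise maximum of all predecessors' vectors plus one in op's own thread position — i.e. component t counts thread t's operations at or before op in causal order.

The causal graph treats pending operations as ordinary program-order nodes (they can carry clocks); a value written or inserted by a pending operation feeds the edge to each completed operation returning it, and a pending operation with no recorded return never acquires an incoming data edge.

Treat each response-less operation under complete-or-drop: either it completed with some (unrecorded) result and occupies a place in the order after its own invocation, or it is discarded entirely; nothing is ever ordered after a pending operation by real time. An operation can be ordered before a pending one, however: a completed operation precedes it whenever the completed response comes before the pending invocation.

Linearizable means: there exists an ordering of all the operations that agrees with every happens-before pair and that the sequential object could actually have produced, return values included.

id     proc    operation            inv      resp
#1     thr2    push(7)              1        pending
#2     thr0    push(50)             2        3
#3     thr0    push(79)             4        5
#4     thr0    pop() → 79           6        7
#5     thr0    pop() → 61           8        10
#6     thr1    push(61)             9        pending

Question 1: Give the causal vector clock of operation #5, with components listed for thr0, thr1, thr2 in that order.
#1, invoked 1, has no incoming edges; only thr2's bump applies → (0, 0, 1)
#6, invoked 9, has no incoming edges; only thr1's bump applies → (0, 1, 0)
#2, invoked 2, has no incoming edges; only thr0's bump applies → (1, 0, 0)
invoked at 4, #3 merges VC(#2)=(1, 0, 0) and bumps thr0's slot → (2, 0, 0)
invoked at 6, #4 merges VC(#3)=(2, 0, 0) and bumps thr0's slot → (3, 0, 0)
invoked at 8, #5 merges VC(#4)=(3, 0, 0), VC(#6)=(0, 1, 0) and bumps thr0's slot → (4, 1, 0)
target: VC(#5) = (4, 1, 0)

(4, 1, 0)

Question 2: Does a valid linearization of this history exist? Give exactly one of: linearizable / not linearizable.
witness order: #1, #2, #3, #4, #6, #5
step 1: #1 push(7) (pending, included) — stack <7>
step 2: #2 push(50) — stack <7,50>
step 3: #3 push(79) — stack <7,50,79>
step 4: #4 pop() → 79 — stack <7,50>
step 5: #6 push(61) (pending, included) — stack <7,50,61>
step 6: #5 pop() → 61 — stack <7,50>

linearizable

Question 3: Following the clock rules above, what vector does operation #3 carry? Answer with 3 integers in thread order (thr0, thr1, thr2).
no predecessors for #1 (invoked 1): thr2 increments from zero → (0, 0, 1)
no predecessors for #6 (invoked 9): thr1 increments from zero → (0, 1, 0)
no predecessors for #2 (invoked 2): thr0 increments from zero → (1, 0, 0)
merge at #3 (invoked 4): VC(#2)=(1, 0, 0), own-thread bump on thr0 → (2, 0, 0)
merge at #4 (invoked 6): VC(#3)=(2, 0, 0), own-thread bump on thr0 → (3, 0, 0)
merge at #5 (invoked 8): VC(#4)=(3, 0, 0), VC(#6)=(0, 1, 0), own-thread bump on thr0 → (4, 1, 0)
target: VC(#3) = (2, 0, 0)

(2, 0, 0)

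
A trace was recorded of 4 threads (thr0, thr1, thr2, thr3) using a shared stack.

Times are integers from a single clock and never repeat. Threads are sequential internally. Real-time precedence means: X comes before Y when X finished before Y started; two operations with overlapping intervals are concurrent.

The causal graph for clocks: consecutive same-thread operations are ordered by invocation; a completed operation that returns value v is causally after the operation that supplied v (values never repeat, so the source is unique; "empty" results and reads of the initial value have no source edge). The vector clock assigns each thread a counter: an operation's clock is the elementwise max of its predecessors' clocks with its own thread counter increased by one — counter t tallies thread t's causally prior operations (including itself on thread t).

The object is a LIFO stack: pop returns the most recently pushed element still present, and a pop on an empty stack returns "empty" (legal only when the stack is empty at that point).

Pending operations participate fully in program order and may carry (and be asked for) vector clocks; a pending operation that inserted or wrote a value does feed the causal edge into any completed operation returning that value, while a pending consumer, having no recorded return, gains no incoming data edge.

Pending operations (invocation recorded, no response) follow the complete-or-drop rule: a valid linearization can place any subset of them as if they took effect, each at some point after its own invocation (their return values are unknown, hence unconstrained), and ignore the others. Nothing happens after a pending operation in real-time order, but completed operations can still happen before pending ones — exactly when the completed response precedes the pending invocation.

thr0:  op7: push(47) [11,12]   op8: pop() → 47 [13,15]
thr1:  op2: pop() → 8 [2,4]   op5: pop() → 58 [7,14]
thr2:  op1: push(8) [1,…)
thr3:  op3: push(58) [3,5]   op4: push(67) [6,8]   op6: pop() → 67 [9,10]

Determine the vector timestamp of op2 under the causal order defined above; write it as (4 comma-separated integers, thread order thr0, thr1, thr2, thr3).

invoked at 3, op3 has no predecessors; its own thr3 bump gives (0, 0, 0, 1)
invoked at 1, op1 has no predecessors; its own thr2 bump gives (0, 0, 1, 0)
invoked at 11, op7 has no predecessors; its own thr0 bump gives (1, 0, 0, 0)
invoked at 6, op4 merges VC(op3)=(0, 0, 0, 1) and bumps thr3's slot → (0, 0, 0, 2)
invoked at 2, op2 merges VC(op1)=(0, 0, 1, 0) and bumps thr1's slot → (0, 1, 1, 0)
invoked at 13, op8 merges VC(op7)=(1, 0, 0, 0) and bumps thr0's slot → (2, 0, 0, 0)
invoked at 9, op6 merges VC(op4)=(0, 0, 0, 2) and bumps thr3's slot → (0, 0, 0, 3)
invoked at 7, op5 merges VC(op2)=(0, 1, 1, 0), VC(op3)=(0, 0, 0, 1) and bumps thr1's slot → (0, 2, 1, 1)
target: VC(op2) = (0, 1, 1, 0)

(0, 1, 1, 0)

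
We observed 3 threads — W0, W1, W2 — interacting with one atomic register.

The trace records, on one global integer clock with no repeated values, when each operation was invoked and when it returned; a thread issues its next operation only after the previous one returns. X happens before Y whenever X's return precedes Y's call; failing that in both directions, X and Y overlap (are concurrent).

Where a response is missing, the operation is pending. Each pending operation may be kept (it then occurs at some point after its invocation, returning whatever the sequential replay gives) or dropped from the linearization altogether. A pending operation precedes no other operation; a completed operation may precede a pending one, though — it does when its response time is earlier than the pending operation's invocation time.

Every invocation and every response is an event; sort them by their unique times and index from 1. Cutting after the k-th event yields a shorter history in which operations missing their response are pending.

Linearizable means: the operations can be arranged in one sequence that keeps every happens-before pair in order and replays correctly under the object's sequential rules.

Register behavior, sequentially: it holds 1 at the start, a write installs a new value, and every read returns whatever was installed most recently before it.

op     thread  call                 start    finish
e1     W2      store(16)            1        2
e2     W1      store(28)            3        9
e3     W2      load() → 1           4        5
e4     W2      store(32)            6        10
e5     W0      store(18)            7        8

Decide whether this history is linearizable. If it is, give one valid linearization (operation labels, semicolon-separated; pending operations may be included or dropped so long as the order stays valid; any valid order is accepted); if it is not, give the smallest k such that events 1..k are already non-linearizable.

not linearizable — minimal violating prefix: 5 events

the violation lands at event 5, e3's response at time 5: events 1..4 linearize, events 1..5 do not
exactly one order of the 2 completed ops respects real time; the atomic register replay fails
including or dropping the 1 pending operation (e2) in any combination fails
for example e1, e3 (pending dropped) fails at step 2: e3 load() → 1 is not legal there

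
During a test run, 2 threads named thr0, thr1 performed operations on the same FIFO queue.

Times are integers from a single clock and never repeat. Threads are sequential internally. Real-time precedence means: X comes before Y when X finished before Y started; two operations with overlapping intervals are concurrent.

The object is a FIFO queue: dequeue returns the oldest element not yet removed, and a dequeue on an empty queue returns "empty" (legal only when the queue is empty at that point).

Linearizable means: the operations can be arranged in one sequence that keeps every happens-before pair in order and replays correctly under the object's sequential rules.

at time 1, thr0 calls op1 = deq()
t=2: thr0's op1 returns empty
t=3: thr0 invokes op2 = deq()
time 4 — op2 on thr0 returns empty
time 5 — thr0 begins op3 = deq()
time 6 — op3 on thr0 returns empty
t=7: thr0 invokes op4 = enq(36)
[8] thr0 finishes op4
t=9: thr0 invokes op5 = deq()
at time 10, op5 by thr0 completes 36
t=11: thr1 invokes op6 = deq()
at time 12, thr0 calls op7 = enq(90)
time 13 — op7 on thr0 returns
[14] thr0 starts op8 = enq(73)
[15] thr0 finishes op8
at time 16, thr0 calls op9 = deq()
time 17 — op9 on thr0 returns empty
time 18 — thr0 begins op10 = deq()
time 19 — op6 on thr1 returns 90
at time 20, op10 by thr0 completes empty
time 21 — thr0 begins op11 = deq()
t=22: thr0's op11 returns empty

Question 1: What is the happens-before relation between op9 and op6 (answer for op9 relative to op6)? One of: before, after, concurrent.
Answer: concurrent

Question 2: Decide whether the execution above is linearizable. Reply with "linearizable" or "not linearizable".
not linearizable

events 1..16 are fine; event 17 — the response of op9 at time 17 — makes the prefix non-linearizable
one real-time candidate order over the 8 completed operations — the FIFO queue replay rejects it
every completion of the 1 pending operation (op6) was checked; none linearizes
e.g. op1, op2, op3, op4, op5, op7, op8, op9 (pending dropped): illegal at step 8, since op9 deq() → empty cannot apply there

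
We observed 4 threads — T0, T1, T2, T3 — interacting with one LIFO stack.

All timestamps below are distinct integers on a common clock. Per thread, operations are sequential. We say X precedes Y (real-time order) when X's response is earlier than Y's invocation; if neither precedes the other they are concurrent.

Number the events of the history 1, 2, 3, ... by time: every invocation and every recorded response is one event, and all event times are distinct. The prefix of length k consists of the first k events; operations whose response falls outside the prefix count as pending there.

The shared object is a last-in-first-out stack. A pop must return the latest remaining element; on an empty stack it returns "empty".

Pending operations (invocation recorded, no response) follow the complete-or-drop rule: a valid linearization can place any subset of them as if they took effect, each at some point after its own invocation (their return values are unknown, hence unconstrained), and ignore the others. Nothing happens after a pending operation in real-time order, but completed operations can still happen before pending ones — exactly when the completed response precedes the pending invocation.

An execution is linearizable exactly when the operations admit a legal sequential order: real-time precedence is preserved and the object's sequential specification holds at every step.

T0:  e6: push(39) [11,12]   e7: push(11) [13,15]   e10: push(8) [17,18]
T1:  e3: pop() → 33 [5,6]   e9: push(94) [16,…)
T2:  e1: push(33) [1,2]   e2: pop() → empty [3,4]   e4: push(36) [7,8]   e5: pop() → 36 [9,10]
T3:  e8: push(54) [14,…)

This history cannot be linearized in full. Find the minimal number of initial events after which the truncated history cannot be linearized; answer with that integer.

one valid order for events 1..3 is e1:
step 1: e1 push(33) — stack <33>
with event 4 included (e2 responding at time 4), all real-time-consistent orders fail
sample order e1, e2 stalls at step 2 — e2 pop() → empty has no legal effect

4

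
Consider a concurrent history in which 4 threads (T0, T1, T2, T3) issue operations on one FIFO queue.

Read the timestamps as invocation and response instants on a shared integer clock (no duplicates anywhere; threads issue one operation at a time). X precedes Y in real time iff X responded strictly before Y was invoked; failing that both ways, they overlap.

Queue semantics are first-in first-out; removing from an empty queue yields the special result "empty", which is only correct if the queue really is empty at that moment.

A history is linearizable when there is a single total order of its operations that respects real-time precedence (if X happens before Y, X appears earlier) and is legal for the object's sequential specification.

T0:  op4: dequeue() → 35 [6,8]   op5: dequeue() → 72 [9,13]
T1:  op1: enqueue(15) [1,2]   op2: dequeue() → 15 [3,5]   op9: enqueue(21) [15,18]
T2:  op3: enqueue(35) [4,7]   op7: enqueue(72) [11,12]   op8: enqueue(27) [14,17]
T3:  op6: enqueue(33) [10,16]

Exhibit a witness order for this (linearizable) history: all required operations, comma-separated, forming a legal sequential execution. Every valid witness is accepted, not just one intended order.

1. op1 enqueue(15), leaving queue <15>
2. op2 dequeue() → 15, leaving queue <>
3. op3 enqueue(35), leaving queue <35>
4. op4 dequeue() → 35, leaving queue <>
5. op7 enqueue(72), leaving queue <72>
6. op5 dequeue() → 72, leaving queue <>
7. op6 enqueue(33), leaving queue <33>
8. op8 enqueue(27), leaving queue <33,27>
9. op9 enqueue(21), leaving queue <33,27,21>

op1, op2, op3, op4, op7, op5, op6, op8, op9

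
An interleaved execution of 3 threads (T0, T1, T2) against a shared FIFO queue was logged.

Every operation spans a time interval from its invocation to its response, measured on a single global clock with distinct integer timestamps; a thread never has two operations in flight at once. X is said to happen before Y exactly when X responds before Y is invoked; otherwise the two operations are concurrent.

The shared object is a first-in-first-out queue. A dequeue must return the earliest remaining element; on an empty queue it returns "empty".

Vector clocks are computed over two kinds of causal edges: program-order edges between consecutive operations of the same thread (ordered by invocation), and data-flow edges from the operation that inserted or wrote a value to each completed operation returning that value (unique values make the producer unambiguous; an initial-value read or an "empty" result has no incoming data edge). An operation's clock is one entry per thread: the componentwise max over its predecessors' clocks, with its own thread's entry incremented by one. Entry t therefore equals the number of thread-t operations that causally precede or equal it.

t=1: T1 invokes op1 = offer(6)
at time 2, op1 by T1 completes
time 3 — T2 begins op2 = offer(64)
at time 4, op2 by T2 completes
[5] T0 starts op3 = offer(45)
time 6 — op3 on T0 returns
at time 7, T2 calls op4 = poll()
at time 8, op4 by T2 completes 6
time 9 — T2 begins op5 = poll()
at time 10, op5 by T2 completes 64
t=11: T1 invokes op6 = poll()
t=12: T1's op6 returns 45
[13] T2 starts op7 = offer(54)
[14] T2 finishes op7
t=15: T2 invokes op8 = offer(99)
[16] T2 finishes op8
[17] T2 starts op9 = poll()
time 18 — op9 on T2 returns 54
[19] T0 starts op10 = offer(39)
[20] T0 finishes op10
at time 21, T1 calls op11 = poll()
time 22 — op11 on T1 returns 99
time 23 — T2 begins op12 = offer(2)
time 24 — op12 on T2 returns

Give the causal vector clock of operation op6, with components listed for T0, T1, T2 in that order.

no predecessors for op2 (invoked 3): T2 increments from zero → (0, 0, 1)
no predecessors for op1 (invoked 1): T1 increments from zero → (0, 1, 0)
no predecessors for op3 (invoked 5): T0 increments from zero → (1, 0, 0)
op10, invoked 19, takes VC(op3)=(1, 0, 0) under max, adds 1 for T0 → (2, 0, 0)
op4, invoked 7, takes VC(op1)=(0, 1, 0), VC(op2)=(0, 0, 1) under max, adds 1 for T2 → (0, 1, 2)
op6, invoked 11, takes VC(op1)=(0, 1, 0), VC(op3)=(1, 0, 0) under max, adds 1 for T1 → (1, 2, 0)
op5, invoked 9, takes VC(op2)=(0, 0, 1), VC(op4)=(0, 1, 2) under max, adds 1 for T2 → (0, 1, 3)
op7, invoked 13, takes VC(op5)=(0, 1, 3) under max, adds 1 for T2 → (0, 1, 4)
op8, invoked 15, takes VC(op7)=(0, 1, 4) under max, adds 1 for T2 → (0, 1, 5)
op9, invoked 17, takes VC(op7)=(0, 1, 4), VC(op8)=(0, 1, 5) under max, adds 1 for T2 → (0, 1, 6)
op12, invoked 23, takes VC(op9)=(0, 1, 6) under max, adds 1 for T2 → (0, 1, 7)
op11, invoked 21, takes VC(op6)=(1, 2, 0), VC(op8)=(0, 1, 5) under max, adds 1 for T1 → (1, 3, 5)
target: VC(op6) = (1, 2, 0)

(1, 2, 0)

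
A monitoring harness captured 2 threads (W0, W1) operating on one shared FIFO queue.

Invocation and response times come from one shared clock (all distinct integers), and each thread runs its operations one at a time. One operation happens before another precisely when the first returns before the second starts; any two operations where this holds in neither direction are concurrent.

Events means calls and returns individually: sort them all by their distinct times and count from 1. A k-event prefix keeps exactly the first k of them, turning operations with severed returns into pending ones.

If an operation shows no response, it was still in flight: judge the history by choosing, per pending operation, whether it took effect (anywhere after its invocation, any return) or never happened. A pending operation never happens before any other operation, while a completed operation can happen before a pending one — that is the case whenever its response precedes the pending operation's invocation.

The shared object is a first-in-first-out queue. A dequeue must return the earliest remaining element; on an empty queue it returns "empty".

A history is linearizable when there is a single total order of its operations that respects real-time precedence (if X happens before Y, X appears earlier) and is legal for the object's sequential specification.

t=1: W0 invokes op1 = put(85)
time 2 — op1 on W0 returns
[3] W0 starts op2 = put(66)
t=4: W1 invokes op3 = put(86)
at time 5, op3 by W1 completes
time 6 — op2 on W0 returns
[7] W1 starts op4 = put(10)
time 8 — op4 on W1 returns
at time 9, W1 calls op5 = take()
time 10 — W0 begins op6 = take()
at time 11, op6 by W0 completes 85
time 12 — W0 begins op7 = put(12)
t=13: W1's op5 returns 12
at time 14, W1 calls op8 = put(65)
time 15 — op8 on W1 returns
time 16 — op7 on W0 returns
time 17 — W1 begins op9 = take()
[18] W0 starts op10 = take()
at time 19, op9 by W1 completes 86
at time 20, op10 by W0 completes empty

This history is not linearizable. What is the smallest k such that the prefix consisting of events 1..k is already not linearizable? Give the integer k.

events 1..12 are still linearizable — one witness is op1, op2, op3, op4, op6:
step 1: op1 put(85) — queue <85>
step 2: op2 put(66) — queue <85,66>
step 3: op3 put(86) — queue <85,66,86>
step 4: op4 put(10) — queue <85,66,86,10>
step 5: op6 take() → 85 — queue <66,86,10>
at event 13 (op5's time-13 response) nothing linearizes any more
completion choices over the 1 pending operation (op7) were checked; none helps
sample order op1, op2, op3, op4, op5, op6 (pending dropped) stalls at step 5 — op5 take() → 12 has no legal effect
sample order op1, op2, op3, op4, op6, op5 (pending dropped) stalls at step 6 — op5 take() → 12 has no legal effect

13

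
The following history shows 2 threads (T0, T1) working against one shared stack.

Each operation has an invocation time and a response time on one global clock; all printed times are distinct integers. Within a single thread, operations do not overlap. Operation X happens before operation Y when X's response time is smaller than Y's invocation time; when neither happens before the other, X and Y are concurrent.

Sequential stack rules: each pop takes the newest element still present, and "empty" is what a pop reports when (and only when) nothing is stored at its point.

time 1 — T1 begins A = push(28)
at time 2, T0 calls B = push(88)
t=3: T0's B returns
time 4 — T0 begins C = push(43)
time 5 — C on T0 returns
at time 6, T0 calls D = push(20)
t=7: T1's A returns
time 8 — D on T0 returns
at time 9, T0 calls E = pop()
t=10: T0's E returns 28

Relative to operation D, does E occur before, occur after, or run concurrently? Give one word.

E spans [9,10], D spans [6,8]
resp(D)=8 < inv(E)=9

after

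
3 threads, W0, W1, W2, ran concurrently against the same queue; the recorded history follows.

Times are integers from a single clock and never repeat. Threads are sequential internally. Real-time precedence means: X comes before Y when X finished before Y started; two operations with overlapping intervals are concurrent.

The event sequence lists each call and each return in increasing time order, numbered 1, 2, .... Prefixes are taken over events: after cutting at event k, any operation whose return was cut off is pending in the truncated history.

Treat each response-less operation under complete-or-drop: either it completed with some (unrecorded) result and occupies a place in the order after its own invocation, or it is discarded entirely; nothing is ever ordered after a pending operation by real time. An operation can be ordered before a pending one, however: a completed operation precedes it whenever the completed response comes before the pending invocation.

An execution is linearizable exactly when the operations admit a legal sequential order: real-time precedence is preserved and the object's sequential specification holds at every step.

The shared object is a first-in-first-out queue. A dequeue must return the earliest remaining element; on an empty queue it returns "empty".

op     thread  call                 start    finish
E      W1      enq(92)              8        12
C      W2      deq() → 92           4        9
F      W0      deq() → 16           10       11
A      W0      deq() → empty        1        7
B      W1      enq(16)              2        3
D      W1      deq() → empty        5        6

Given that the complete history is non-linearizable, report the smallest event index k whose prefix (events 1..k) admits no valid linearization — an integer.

9

events 1..8 are still linearizable — one witness is A, B, C, D:
1. A deq() → empty, leaving queue <>
2. B enq(16), leaving queue <16>
3. C deq() (pending, included), leaving queue <>
4. D deq() → empty, leaving queue <>
once event 9 joins (C's response, time 9), exhaustive search finds no witness
every completion of the 1 pending operation (E) was checked; none linearizes
for example A, B, C, D (pending dropped) fails at step 3: C deq() → 92 is not legal there
for example A, B, D, C (pending dropped) fails at step 3: D deq() → empty is not legal there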